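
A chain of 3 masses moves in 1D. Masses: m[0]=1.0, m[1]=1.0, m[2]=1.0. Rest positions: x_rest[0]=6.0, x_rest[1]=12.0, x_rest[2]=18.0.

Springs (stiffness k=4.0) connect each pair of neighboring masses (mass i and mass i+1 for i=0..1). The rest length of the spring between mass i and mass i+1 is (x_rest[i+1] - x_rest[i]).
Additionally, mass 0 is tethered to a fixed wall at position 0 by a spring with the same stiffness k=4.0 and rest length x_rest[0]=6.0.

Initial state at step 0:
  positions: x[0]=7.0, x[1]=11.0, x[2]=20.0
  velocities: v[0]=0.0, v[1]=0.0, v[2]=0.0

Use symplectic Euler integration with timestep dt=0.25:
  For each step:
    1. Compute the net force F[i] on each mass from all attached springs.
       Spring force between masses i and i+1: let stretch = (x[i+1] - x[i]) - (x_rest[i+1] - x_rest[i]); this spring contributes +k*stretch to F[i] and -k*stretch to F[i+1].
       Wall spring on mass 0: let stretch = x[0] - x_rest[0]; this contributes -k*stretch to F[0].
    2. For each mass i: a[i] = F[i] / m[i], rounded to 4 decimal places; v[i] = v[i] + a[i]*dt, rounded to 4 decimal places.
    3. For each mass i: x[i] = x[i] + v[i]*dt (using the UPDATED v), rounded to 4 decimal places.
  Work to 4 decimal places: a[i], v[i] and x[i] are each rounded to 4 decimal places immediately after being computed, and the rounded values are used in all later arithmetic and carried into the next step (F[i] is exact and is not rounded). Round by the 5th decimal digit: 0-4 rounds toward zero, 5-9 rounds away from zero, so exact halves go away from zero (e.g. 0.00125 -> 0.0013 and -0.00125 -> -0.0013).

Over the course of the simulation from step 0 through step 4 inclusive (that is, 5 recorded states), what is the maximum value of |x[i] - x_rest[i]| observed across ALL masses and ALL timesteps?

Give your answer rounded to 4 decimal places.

Step 0: x=[7.0000 11.0000 20.0000] v=[0.0000 0.0000 0.0000]
Step 1: x=[6.2500 12.2500 19.2500] v=[-3.0000 5.0000 -3.0000]
Step 2: x=[5.4375 13.7500 18.2500] v=[-3.2500 6.0000 -4.0000]
Step 3: x=[5.3438 14.2969 17.6250] v=[-0.3750 2.1875 -2.5000]
Step 4: x=[6.1524 13.4375 17.6680] v=[3.2343 -3.4375 0.1719]
Max displacement = 2.2969

Answer: 2.2969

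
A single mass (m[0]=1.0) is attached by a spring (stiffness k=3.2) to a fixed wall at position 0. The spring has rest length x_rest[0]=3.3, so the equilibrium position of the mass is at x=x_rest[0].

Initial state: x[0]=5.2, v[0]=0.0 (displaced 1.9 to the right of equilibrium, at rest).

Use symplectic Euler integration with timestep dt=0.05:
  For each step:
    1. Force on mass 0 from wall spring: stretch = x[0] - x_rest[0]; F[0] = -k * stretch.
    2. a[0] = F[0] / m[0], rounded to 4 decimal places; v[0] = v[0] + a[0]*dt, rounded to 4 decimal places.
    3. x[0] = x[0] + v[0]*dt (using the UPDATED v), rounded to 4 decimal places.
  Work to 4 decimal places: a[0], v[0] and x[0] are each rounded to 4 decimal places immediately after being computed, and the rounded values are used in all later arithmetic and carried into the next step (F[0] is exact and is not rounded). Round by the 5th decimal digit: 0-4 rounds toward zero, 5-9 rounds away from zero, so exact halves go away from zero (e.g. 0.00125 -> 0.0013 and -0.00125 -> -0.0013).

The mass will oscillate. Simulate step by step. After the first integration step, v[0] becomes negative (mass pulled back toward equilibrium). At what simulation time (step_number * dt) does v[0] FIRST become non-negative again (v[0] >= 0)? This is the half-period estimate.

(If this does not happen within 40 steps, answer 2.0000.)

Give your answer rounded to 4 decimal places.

Step 0: x=[5.2000] v=[0.0000]
Step 1: x=[5.1848] v=[-0.3040]
Step 2: x=[5.1545] v=[-0.6056]
Step 3: x=[5.1094] v=[-0.9023]
Step 4: x=[5.0498] v=[-1.1918]
Step 5: x=[4.9762] v=[-1.4718]
Step 6: x=[4.8892] v=[-1.7400]
Step 7: x=[4.7895] v=[-1.9943]
Step 8: x=[4.6779] v=[-2.2326]
Step 9: x=[4.5552] v=[-2.4531]
Step 10: x=[4.4225] v=[-2.6539]
Step 11: x=[4.2808] v=[-2.8335]
Step 12: x=[4.1313] v=[-2.9904]
Step 13: x=[3.9751] v=[-3.1234]
Step 14: x=[3.8135] v=[-3.2314]
Step 15: x=[3.6478] v=[-3.3136]
Step 16: x=[3.4793] v=[-3.3693]
Step 17: x=[3.3094] v=[-3.3980]
Step 18: x=[3.1394] v=[-3.3995]
Step 19: x=[2.9707] v=[-3.3738]
Step 20: x=[2.8046] v=[-3.3211]
Step 21: x=[2.6425] v=[-3.2418]
Step 22: x=[2.4857] v=[-3.1366]
Step 23: x=[2.3354] v=[-3.0063]
Step 24: x=[2.1928] v=[-2.8520]
Step 25: x=[2.0591] v=[-2.6749]
Step 26: x=[1.9353] v=[-2.4764]
Step 27: x=[1.8224] v=[-2.2581]
Step 28: x=[1.7213] v=[-2.0217]
Step 29: x=[1.6328] v=[-1.7691]
Step 30: x=[1.5577] v=[-1.5024]
Step 31: x=[1.4965] v=[-1.2236]
Step 32: x=[1.4498] v=[-0.9350]
Step 33: x=[1.4179] v=[-0.6390]
Step 34: x=[1.4010] v=[-0.3379]
Step 35: x=[1.3993] v=[-0.0341]
Step 36: x=[1.4128] v=[0.2700]
First v>=0 after going negative at step 36, time=1.8000

Answer: 1.8000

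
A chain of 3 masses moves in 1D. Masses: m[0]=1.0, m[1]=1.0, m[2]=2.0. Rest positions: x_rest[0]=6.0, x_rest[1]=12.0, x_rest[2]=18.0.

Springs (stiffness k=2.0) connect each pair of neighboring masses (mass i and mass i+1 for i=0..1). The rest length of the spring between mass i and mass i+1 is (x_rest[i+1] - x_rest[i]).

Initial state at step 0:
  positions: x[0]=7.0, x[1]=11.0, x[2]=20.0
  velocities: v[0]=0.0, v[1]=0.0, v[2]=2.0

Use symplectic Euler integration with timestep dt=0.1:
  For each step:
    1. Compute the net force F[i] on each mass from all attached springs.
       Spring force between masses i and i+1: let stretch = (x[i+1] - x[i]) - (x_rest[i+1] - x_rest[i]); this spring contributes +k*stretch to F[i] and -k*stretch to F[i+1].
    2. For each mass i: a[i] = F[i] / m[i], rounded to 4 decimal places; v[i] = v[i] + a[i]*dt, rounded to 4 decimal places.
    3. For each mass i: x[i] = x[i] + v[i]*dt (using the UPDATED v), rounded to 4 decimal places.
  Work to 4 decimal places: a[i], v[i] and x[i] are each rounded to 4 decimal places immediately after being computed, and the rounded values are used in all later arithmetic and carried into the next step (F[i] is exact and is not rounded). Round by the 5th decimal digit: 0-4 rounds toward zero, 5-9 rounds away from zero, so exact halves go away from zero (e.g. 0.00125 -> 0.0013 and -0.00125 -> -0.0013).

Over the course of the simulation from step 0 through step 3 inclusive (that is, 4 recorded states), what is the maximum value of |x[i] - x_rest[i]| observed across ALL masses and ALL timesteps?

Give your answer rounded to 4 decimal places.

Answer: 2.4185

Derivation:
Step 0: x=[7.0000 11.0000 20.0000] v=[0.0000 0.0000 2.0000]
Step 1: x=[6.9600 11.1000 20.1700] v=[-0.4000 1.0000 1.7000]
Step 2: x=[6.8828 11.2986 20.3093] v=[-0.7720 1.9860 1.3930]
Step 3: x=[6.7739 11.5891 20.4185] v=[-1.0888 2.9050 1.0919]
Max displacement = 2.4185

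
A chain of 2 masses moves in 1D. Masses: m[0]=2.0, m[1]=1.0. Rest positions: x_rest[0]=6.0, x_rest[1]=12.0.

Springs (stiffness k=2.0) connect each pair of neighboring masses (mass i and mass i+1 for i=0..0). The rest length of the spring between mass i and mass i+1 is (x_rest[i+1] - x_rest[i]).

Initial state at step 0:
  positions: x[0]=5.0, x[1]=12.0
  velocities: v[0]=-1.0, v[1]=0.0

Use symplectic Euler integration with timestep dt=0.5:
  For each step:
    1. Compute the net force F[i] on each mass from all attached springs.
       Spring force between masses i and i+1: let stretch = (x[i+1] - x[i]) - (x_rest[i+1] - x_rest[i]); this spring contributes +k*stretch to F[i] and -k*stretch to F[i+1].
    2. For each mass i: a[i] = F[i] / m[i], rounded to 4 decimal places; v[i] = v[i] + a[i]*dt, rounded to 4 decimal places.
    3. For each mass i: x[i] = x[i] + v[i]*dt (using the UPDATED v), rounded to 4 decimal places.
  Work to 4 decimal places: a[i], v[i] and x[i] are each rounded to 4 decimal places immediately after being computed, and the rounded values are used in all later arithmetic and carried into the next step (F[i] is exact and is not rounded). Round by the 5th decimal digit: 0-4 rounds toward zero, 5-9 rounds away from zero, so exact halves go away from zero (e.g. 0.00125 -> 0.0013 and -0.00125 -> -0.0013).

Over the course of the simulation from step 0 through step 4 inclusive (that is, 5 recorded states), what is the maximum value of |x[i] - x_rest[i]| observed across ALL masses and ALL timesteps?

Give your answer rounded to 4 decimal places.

Step 0: x=[5.0000 12.0000] v=[-1.0000 0.0000]
Step 1: x=[4.7500 11.5000] v=[-0.5000 -1.0000]
Step 2: x=[4.6875 10.6250] v=[-0.1250 -1.7500]
Step 3: x=[4.6094 9.7813] v=[-0.1563 -1.6875]
Step 4: x=[4.3242 9.3516] v=[-0.5704 -0.8594]
Max displacement = 2.6484

Answer: 2.6484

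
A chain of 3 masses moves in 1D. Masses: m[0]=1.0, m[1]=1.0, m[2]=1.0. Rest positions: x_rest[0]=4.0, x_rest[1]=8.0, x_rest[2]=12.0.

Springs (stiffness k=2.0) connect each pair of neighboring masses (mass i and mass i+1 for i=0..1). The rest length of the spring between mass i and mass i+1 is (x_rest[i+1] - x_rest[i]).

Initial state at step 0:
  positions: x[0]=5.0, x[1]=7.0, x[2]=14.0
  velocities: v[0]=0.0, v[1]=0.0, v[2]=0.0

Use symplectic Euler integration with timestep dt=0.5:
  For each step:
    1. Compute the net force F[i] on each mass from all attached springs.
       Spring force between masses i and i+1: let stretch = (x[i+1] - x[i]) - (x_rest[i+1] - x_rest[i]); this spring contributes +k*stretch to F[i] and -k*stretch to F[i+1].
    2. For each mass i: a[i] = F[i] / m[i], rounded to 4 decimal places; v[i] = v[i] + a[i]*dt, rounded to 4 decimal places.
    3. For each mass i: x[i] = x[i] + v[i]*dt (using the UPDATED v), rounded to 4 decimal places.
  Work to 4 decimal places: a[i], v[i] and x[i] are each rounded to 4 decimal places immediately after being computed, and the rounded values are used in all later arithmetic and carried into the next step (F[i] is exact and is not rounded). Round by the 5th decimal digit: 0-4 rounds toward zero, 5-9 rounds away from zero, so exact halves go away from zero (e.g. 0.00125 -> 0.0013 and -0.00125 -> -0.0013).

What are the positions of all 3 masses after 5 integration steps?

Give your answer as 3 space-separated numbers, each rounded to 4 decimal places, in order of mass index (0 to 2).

Answer: 5.6250 7.4688 12.9063

Derivation:
Step 0: x=[5.0000 7.0000 14.0000] v=[0.0000 0.0000 0.0000]
Step 1: x=[4.0000 9.5000 12.5000] v=[-2.0000 5.0000 -3.0000]
Step 2: x=[3.7500 10.7500 11.5000] v=[-0.5000 2.5000 -2.0000]
Step 3: x=[5.0000 8.8750 12.1250] v=[2.5000 -3.7500 1.2500]
Step 4: x=[6.1875 6.6875 13.1250] v=[2.3750 -4.3750 2.0000]
Step 5: x=[5.6250 7.4688 12.9063] v=[-1.1250 1.5625 -0.4375]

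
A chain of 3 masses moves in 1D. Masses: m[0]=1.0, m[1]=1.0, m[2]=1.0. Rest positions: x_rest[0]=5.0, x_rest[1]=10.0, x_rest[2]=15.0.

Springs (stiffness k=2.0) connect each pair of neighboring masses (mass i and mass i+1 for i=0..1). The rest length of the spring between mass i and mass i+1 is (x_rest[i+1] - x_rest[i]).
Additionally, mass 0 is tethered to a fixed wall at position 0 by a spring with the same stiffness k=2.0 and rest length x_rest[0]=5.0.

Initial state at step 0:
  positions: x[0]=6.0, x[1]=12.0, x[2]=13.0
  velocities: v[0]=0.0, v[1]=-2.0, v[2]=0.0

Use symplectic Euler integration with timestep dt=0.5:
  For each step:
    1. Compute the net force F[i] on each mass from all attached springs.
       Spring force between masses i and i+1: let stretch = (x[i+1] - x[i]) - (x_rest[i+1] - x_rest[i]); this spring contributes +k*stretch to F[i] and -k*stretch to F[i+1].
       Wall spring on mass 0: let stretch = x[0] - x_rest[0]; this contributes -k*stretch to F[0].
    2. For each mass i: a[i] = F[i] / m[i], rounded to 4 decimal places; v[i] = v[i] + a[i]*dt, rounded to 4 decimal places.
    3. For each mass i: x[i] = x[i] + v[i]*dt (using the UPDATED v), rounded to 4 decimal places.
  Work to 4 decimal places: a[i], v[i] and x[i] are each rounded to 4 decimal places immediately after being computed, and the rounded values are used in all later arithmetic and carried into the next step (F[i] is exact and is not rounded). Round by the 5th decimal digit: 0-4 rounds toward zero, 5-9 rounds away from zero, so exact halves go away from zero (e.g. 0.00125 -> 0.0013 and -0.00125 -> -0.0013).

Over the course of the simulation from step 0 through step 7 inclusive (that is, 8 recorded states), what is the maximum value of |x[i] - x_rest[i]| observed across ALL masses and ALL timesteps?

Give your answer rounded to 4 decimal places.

Step 0: x=[6.0000 12.0000 13.0000] v=[0.0000 -2.0000 0.0000]
Step 1: x=[6.0000 8.5000 15.0000] v=[0.0000 -7.0000 4.0000]
Step 2: x=[4.2500 7.0000 16.2500] v=[-3.5000 -3.0000 2.5000]
Step 3: x=[1.7500 8.7500 15.3750] v=[-5.0000 3.5000 -1.7500]
Step 4: x=[1.8750 10.3125 13.6875] v=[0.2500 3.1250 -3.3750]
Step 5: x=[5.2813 9.3438 12.8125] v=[6.8125 -1.9375 -1.7500]
Step 6: x=[8.0782 8.0782 12.7032] v=[5.5937 -2.5313 -0.2187]
Step 7: x=[6.8360 9.1251 12.7814] v=[-2.4845 2.0937 0.1563]
Max displacement = 3.2500

Answer: 3.2500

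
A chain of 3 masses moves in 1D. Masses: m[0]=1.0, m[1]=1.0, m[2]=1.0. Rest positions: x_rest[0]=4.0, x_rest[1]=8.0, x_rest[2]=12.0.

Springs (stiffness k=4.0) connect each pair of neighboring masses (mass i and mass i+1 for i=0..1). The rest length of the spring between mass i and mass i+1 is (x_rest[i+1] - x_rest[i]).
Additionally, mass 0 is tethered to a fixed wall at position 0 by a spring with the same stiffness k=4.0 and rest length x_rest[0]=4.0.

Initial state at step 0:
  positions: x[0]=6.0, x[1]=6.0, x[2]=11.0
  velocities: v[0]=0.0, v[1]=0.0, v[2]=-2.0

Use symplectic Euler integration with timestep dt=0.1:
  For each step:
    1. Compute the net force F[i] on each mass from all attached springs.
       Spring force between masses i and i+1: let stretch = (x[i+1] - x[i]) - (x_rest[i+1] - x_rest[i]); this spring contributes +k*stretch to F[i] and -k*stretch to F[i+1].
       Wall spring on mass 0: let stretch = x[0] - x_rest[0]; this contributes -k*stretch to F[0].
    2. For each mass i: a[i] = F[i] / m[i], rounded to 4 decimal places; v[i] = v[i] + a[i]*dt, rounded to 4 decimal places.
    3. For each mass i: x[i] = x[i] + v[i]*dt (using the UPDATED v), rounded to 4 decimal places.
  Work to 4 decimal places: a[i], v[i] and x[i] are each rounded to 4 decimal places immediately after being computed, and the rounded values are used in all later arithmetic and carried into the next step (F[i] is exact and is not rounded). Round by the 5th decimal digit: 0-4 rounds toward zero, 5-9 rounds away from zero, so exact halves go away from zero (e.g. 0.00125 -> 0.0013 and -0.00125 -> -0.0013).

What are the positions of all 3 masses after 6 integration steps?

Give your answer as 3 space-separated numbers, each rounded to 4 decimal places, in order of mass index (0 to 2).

Step 0: x=[6.0000 6.0000 11.0000] v=[0.0000 0.0000 -2.0000]
Step 1: x=[5.7600 6.2000 10.7600] v=[-2.4000 2.0000 -2.4000]
Step 2: x=[5.3072 6.5648 10.4976] v=[-4.5280 3.6480 -2.6240]
Step 3: x=[4.6924 7.0366 10.2379] v=[-6.1478 4.7181 -2.5971]
Step 4: x=[3.9837 7.5427 10.0101] v=[-7.0871 5.0609 -2.2776]
Step 5: x=[3.2580 8.0051 9.8436] v=[-7.2570 4.6243 -1.6646]
Step 6: x=[2.5919 8.3512 9.7636] v=[-6.6614 3.4609 -0.8000]

Answer: 2.5919 8.3512 9.7636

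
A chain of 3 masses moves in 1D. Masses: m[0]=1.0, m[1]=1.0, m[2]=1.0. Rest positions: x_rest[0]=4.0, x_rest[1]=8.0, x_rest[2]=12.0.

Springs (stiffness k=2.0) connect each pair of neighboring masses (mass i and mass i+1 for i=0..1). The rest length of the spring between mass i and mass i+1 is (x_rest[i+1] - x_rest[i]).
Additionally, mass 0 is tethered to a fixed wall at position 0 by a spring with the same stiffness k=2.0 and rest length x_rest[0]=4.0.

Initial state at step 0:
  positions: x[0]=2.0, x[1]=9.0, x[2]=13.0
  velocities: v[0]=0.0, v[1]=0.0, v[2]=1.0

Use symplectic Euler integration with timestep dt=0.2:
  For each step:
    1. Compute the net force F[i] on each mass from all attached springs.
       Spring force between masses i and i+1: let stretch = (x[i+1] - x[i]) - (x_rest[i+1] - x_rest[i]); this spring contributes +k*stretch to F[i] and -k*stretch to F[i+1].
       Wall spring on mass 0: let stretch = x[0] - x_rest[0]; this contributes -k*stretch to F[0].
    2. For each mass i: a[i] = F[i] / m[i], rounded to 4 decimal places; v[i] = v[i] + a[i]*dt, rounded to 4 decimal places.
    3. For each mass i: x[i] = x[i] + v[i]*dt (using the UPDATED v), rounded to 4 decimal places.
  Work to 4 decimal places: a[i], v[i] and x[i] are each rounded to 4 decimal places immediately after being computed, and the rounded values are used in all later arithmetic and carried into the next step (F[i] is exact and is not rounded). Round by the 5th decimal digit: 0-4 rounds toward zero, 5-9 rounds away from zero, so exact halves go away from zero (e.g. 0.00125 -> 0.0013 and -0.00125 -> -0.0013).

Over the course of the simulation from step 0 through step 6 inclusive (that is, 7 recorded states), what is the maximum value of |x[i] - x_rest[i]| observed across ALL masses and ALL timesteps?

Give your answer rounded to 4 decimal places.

Step 0: x=[2.0000 9.0000 13.0000] v=[0.0000 0.0000 1.0000]
Step 1: x=[2.4000 8.7600 13.2000] v=[2.0000 -1.2000 1.0000]
Step 2: x=[3.1168 8.3664 13.3648] v=[3.5840 -1.9680 0.8240]
Step 3: x=[4.0042 7.9527 13.4497] v=[4.4371 -2.0685 0.4246]
Step 4: x=[4.8872 7.6629 13.4149] v=[4.4148 -1.4491 -0.1742]
Step 5: x=[5.6012 7.6112 13.2399] v=[3.5702 -0.2586 -0.8750]
Step 6: x=[6.0279 7.8490 12.9346] v=[2.1337 1.1889 -1.5265]
Max displacement = 2.0279

Answer: 2.0279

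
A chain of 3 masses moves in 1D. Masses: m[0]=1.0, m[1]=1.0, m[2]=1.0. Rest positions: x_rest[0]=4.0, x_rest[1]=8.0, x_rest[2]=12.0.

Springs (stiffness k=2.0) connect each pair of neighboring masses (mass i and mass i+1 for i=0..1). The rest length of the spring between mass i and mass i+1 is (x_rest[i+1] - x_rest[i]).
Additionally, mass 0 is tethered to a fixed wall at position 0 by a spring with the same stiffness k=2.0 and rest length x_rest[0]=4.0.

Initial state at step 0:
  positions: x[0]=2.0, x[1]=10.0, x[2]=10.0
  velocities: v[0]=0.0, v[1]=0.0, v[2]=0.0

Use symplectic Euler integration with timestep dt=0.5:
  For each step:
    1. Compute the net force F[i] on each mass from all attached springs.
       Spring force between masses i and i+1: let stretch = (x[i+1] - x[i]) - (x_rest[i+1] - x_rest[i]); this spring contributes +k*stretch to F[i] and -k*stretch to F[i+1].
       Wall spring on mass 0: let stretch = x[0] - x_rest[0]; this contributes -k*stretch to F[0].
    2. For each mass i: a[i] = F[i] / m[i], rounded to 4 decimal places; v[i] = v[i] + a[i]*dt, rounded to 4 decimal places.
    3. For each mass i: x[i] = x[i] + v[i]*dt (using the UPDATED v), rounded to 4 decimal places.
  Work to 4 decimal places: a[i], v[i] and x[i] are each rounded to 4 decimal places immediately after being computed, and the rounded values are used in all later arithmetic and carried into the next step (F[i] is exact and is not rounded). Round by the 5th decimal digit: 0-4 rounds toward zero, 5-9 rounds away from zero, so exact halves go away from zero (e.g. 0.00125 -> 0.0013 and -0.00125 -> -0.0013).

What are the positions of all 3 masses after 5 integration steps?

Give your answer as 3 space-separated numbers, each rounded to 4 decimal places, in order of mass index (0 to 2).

Step 0: x=[2.0000 10.0000 10.0000] v=[0.0000 0.0000 0.0000]
Step 1: x=[5.0000 6.0000 12.0000] v=[6.0000 -8.0000 4.0000]
Step 2: x=[6.0000 4.5000 13.0000] v=[2.0000 -3.0000 2.0000]
Step 3: x=[3.2500 8.0000 11.7500] v=[-5.5000 7.0000 -2.5000]
Step 4: x=[1.2500 11.0000 10.6250] v=[-4.0000 6.0000 -2.2500]
Step 5: x=[3.5000 8.9375 11.6875] v=[4.5000 -4.1250 2.1250]

Answer: 3.5000 8.9375 11.6875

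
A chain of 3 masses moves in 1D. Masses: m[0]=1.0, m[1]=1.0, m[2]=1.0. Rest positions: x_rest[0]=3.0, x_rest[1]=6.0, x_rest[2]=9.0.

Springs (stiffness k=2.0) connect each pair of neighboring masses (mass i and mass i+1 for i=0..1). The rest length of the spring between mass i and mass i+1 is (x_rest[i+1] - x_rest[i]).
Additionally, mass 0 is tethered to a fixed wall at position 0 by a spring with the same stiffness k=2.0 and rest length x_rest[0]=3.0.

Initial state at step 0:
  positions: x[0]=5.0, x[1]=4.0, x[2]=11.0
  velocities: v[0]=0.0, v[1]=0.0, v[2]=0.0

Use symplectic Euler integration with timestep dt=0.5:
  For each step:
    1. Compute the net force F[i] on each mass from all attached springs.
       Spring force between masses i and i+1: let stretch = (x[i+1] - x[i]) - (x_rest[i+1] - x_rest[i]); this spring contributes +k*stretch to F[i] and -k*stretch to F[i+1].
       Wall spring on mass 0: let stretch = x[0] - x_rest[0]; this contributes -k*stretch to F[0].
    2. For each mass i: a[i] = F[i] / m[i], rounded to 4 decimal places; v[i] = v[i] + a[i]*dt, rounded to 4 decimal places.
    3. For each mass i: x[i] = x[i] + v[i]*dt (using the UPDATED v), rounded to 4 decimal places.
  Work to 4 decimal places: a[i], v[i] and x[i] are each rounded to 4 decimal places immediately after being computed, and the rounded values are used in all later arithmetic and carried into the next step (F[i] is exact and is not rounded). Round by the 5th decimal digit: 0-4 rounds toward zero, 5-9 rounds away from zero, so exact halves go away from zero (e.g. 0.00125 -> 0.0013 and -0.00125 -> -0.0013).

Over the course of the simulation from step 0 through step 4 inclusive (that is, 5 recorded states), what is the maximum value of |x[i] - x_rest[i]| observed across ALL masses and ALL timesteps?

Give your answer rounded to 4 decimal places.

Answer: 3.5000

Derivation:
Step 0: x=[5.0000 4.0000 11.0000] v=[0.0000 0.0000 0.0000]
Step 1: x=[2.0000 8.0000 9.0000] v=[-6.0000 8.0000 -4.0000]
Step 2: x=[1.0000 9.5000 8.0000] v=[-2.0000 3.0000 -2.0000]
Step 3: x=[3.7500 6.0000 9.2500] v=[5.5000 -7.0000 2.5000]
Step 4: x=[5.7500 3.0000 10.3750] v=[4.0000 -6.0000 2.2500]
Max displacement = 3.5000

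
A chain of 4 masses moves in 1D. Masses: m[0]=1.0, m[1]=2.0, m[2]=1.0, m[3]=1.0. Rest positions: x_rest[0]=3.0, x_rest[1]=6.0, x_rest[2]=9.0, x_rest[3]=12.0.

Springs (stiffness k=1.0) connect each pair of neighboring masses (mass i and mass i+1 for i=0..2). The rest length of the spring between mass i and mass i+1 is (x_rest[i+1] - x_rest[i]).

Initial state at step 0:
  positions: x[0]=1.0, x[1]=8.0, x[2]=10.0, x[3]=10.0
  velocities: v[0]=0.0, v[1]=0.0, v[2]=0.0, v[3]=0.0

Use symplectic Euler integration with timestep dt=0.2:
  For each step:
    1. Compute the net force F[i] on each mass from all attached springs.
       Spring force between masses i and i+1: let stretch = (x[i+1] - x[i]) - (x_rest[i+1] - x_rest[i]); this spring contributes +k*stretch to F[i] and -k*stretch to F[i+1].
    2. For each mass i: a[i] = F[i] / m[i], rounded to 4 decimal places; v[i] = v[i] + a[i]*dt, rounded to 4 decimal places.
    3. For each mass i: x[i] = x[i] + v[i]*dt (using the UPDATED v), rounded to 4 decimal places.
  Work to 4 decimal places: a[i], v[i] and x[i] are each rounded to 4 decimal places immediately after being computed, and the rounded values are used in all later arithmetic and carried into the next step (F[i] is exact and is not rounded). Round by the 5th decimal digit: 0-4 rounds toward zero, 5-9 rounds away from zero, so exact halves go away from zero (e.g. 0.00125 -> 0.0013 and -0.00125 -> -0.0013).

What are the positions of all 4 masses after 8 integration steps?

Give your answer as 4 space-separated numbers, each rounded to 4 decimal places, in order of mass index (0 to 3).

Step 0: x=[1.0000 8.0000 10.0000 10.0000] v=[0.0000 0.0000 0.0000 0.0000]
Step 1: x=[1.1600 7.9000 9.9200 10.1200] v=[0.8000 -0.5000 -0.4000 0.6000]
Step 2: x=[1.4696 7.7056 9.7672 10.3520] v=[1.5480 -0.9720 -0.7640 1.1600]
Step 3: x=[1.9086 7.4277 9.5553 10.6806] v=[2.1952 -1.3894 -1.0594 1.6430]
Step 4: x=[2.4484 7.0820 9.3033 11.0842] v=[2.6990 -1.7286 -1.2599 2.0179]
Step 5: x=[3.0535 6.6880 9.0337 11.5365] v=[3.0257 -1.9698 -1.3480 2.2617]
Step 6: x=[3.6840 6.2683 8.7704 12.0087] v=[3.1526 -2.0987 -1.3166 2.3611]
Step 7: x=[4.2979 5.8469 8.5365 12.4714] v=[3.0695 -2.1069 -1.1694 2.3134]
Step 8: x=[4.8538 5.4483 8.3524 12.8967] v=[2.7793 -1.9928 -0.9203 2.1264]

Answer: 4.8538 5.4483 8.3524 12.8967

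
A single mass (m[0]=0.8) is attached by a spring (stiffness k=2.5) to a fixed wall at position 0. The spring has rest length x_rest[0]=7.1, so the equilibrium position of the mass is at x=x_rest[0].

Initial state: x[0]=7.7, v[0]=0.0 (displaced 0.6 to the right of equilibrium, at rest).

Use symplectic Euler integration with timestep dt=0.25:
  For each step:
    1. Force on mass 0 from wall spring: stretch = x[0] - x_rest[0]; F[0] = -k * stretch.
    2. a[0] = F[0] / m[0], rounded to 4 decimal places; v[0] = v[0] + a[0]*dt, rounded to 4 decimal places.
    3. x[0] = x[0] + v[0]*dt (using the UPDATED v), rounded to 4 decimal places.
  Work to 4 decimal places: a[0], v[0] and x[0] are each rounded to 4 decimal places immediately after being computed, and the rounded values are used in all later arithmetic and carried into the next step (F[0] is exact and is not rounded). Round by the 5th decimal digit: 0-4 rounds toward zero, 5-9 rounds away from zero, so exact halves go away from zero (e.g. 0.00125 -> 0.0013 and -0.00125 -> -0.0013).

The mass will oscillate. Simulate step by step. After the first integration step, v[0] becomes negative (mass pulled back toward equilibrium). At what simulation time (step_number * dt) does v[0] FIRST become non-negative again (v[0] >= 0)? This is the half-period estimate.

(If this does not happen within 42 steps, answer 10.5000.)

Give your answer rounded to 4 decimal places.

Step 0: x=[7.7000] v=[0.0000]
Step 1: x=[7.5828] v=[-0.4688]
Step 2: x=[7.3713] v=[-0.8460]
Step 3: x=[7.1068] v=[-1.0580]
Step 4: x=[6.8410] v=[-1.0633]
Step 5: x=[6.6258] v=[-0.8610]
Step 6: x=[6.5032] v=[-0.4905]
Step 7: x=[6.4971] v=[-0.0243]
Step 8: x=[6.6088] v=[0.4467]
First v>=0 after going negative at step 8, time=2.0000

Answer: 2.0000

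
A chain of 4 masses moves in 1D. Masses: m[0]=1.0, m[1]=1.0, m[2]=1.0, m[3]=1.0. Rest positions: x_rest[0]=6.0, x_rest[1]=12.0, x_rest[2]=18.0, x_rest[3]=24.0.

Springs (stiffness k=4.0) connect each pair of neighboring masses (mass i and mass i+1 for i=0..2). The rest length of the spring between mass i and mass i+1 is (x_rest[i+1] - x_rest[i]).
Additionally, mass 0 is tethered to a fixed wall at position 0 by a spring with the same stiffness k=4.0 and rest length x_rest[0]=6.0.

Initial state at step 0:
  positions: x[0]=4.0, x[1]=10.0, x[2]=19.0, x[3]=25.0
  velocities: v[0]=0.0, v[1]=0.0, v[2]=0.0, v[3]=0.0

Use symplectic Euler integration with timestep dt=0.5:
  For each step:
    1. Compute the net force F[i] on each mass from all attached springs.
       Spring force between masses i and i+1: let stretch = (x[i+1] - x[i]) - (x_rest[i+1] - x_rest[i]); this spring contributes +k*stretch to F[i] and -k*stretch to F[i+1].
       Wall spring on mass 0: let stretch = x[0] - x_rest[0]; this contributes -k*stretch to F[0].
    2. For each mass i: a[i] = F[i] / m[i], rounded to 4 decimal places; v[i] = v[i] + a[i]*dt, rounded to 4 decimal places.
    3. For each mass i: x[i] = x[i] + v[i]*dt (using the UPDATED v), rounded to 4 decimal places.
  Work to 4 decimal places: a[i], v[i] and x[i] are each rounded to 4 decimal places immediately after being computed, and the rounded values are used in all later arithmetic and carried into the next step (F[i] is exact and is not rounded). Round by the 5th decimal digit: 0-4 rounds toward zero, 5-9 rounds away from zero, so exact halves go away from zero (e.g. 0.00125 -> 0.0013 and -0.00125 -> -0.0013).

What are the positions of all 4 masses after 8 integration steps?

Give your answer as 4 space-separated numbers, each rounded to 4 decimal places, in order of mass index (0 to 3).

Answer: 8.0000 14.0000 17.0000 23.0000

Derivation:
Step 0: x=[4.0000 10.0000 19.0000 25.0000] v=[0.0000 0.0000 0.0000 0.0000]
Step 1: x=[6.0000 13.0000 16.0000 25.0000] v=[4.0000 6.0000 -6.0000 0.0000]
Step 2: x=[9.0000 12.0000 19.0000 22.0000] v=[6.0000 -2.0000 6.0000 -6.0000]
Step 3: x=[6.0000 15.0000 18.0000 22.0000] v=[-6.0000 6.0000 -2.0000 0.0000]
Step 4: x=[6.0000 12.0000 18.0000 24.0000] v=[0.0000 -6.0000 0.0000 4.0000]
Step 5: x=[6.0000 9.0000 18.0000 26.0000] v=[0.0000 -6.0000 0.0000 4.0000]
Step 6: x=[3.0000 12.0000 17.0000 26.0000] v=[-6.0000 6.0000 -2.0000 0.0000]
Step 7: x=[6.0000 11.0000 20.0000 23.0000] v=[6.0000 -2.0000 6.0000 -6.0000]
Step 8: x=[8.0000 14.0000 17.0000 23.0000] v=[4.0000 6.0000 -6.0000 0.0000]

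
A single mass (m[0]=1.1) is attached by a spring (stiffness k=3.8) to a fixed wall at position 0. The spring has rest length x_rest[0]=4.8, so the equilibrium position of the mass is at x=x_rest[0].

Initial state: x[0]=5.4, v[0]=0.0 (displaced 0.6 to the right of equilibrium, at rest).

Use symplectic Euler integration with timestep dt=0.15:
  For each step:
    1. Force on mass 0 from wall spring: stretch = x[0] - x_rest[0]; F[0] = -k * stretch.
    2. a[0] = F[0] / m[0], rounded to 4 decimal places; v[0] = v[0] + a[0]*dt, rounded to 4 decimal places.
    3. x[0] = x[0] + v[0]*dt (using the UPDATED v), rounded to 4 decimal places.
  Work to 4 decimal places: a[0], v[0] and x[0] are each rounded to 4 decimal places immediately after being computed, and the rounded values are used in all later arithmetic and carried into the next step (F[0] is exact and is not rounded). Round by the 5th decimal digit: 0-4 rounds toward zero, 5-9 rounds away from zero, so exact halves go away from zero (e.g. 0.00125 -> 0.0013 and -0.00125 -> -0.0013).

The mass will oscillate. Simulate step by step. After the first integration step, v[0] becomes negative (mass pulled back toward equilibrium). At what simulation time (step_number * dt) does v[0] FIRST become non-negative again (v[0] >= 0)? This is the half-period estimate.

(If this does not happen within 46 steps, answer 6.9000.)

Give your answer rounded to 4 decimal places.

Answer: 1.8000

Derivation:
Step 0: x=[5.4000] v=[0.0000]
Step 1: x=[5.3534] v=[-0.3109]
Step 2: x=[5.2637] v=[-0.5977]
Step 3: x=[5.1380] v=[-0.8380]
Step 4: x=[4.9860] v=[-1.0131]
Step 5: x=[4.8196] v=[-1.1095]
Step 6: x=[4.6516] v=[-1.1197]
Step 7: x=[4.4952] v=[-1.0428]
Step 8: x=[4.3625] v=[-0.8849]
Step 9: x=[4.2638] v=[-0.6582]
Step 10: x=[4.2067] v=[-0.3804]
Step 11: x=[4.1958] v=[-0.0730]
Step 12: x=[4.2318] v=[0.2401]
First v>=0 after going negative at step 12, time=1.8000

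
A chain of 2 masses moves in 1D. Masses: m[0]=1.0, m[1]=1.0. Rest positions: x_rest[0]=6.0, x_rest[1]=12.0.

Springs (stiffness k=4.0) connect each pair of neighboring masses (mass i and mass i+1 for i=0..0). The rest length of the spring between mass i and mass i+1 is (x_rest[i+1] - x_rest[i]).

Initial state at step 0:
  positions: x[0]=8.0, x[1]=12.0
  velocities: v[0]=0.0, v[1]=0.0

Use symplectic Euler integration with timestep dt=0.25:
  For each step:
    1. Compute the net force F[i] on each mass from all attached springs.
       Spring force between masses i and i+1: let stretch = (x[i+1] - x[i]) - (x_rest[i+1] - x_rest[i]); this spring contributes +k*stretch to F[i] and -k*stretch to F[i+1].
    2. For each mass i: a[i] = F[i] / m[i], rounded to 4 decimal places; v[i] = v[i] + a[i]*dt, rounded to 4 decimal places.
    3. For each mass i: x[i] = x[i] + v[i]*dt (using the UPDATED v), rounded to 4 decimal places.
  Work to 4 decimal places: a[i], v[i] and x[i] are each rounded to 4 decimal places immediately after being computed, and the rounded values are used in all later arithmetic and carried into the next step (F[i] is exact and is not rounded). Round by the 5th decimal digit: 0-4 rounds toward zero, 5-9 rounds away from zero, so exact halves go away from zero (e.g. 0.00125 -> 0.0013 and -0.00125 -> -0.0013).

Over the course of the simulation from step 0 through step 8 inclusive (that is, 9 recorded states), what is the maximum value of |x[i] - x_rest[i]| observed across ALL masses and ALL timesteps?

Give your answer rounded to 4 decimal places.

Step 0: x=[8.0000 12.0000] v=[0.0000 0.0000]
Step 1: x=[7.5000 12.5000] v=[-2.0000 2.0000]
Step 2: x=[6.7500 13.2500] v=[-3.0000 3.0000]
Step 3: x=[6.1250 13.8750] v=[-2.5000 2.5000]
Step 4: x=[5.9375 14.0625] v=[-0.7500 0.7500]
Step 5: x=[6.2813 13.7188] v=[1.3750 -1.3750]
Step 6: x=[6.9844 13.0157] v=[2.8125 -2.8125]
Step 7: x=[7.6954 12.3048] v=[2.8438 -2.8438]
Step 8: x=[8.0587 11.9415] v=[1.4532 -1.4532]
Max displacement = 2.0625

Answer: 2.0625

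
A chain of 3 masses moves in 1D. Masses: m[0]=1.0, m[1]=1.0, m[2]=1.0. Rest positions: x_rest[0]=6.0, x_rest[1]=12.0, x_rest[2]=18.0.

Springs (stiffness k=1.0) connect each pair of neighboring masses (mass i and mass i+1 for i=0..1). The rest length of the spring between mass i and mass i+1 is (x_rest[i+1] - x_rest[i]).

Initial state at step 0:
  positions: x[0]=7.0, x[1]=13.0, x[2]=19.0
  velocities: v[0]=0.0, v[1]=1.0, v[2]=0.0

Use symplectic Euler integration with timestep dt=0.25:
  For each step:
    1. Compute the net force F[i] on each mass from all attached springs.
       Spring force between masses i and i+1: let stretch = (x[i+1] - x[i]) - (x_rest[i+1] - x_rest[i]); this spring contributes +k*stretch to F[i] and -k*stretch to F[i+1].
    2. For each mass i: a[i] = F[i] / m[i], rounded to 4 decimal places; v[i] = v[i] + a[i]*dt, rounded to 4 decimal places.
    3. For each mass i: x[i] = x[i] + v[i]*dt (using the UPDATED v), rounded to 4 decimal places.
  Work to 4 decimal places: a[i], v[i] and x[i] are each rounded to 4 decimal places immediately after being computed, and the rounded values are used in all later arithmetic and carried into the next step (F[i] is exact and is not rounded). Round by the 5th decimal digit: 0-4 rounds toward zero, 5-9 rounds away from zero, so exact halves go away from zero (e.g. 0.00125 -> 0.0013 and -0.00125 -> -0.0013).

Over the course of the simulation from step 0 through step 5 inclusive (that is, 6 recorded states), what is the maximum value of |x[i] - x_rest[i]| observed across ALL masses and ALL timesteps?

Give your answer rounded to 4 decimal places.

Step 0: x=[7.0000 13.0000 19.0000] v=[0.0000 1.0000 0.0000]
Step 1: x=[7.0000 13.2500 19.0000] v=[0.0000 1.0000 0.0000]
Step 2: x=[7.0156 13.4688 19.0156] v=[0.0625 0.8750 0.0625]
Step 3: x=[7.0596 13.6309 19.0596] v=[0.1758 0.6484 0.1758]
Step 4: x=[7.1393 13.7216 19.1393] v=[0.3186 0.3628 0.3186]
Step 5: x=[7.2554 13.7395 19.2554] v=[0.4642 0.0717 0.4642]
Max displacement = 1.7395

Answer: 1.7395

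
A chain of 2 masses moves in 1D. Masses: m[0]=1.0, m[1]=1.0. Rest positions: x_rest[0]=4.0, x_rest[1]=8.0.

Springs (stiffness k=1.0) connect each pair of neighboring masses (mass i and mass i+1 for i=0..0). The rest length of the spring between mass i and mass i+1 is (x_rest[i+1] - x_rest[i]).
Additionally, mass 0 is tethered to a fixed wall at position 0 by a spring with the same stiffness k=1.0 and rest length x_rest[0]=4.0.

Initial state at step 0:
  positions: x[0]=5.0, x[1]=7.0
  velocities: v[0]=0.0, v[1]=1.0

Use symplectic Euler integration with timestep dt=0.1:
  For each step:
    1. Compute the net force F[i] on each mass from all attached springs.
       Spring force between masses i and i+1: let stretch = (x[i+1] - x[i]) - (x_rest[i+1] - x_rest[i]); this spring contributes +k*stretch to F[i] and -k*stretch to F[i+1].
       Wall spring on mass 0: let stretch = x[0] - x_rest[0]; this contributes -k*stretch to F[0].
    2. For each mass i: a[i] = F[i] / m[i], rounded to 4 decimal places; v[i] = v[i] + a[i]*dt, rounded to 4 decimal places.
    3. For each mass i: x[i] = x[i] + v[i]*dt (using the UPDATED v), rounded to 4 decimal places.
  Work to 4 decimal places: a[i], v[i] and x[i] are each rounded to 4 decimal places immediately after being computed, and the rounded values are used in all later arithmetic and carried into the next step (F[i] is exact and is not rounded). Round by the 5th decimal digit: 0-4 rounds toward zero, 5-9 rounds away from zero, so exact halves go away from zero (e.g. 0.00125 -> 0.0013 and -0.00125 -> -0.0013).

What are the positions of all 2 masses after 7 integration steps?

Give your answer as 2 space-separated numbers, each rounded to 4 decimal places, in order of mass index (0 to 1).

Answer: 4.3088 8.1462

Derivation:
Step 0: x=[5.0000 7.0000] v=[0.0000 1.0000]
Step 1: x=[4.9700 7.1200] v=[-0.3000 1.2000]
Step 2: x=[4.9118 7.2585] v=[-0.5820 1.3850]
Step 3: x=[4.8280 7.4135] v=[-0.8385 1.5503]
Step 4: x=[4.7217 7.5827] v=[-1.0628 1.6918]
Step 5: x=[4.5968 7.7633] v=[-1.2489 1.8057]
Step 6: x=[4.4576 7.9522] v=[-1.3919 1.8891]
Step 7: x=[4.3088 8.1462] v=[-1.4882 1.9396]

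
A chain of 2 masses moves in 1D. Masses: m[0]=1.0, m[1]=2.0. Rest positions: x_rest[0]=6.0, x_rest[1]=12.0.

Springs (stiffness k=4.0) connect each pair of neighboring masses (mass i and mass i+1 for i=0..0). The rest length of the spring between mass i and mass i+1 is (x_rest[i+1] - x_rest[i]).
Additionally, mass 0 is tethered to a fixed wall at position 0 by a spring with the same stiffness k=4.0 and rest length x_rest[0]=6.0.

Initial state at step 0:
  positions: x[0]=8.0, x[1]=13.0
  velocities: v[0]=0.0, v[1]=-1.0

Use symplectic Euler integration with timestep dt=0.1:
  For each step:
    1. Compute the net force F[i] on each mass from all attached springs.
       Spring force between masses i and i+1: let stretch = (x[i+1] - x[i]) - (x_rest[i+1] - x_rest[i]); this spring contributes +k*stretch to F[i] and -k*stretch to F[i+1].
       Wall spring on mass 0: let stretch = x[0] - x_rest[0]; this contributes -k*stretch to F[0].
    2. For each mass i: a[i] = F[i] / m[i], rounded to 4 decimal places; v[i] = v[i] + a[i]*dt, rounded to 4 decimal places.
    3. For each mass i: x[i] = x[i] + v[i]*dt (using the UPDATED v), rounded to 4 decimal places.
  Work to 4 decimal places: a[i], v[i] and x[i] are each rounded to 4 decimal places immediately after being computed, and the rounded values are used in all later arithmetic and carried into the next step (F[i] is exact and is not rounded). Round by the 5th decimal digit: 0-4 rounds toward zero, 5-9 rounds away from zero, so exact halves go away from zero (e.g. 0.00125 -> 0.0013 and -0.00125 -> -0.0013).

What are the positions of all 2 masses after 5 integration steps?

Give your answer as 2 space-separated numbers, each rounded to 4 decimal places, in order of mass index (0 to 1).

Answer: 6.4665 12.7467

Derivation:
Step 0: x=[8.0000 13.0000] v=[0.0000 -1.0000]
Step 1: x=[7.8800 12.9200] v=[-1.2000 -0.8000]
Step 2: x=[7.6464 12.8592] v=[-2.3360 -0.6080]
Step 3: x=[7.3155 12.8141] v=[-3.3094 -0.4506]
Step 4: x=[6.9119 12.7791] v=[-4.0362 -0.3503]
Step 5: x=[6.4665 12.7467] v=[-4.4541 -0.3237]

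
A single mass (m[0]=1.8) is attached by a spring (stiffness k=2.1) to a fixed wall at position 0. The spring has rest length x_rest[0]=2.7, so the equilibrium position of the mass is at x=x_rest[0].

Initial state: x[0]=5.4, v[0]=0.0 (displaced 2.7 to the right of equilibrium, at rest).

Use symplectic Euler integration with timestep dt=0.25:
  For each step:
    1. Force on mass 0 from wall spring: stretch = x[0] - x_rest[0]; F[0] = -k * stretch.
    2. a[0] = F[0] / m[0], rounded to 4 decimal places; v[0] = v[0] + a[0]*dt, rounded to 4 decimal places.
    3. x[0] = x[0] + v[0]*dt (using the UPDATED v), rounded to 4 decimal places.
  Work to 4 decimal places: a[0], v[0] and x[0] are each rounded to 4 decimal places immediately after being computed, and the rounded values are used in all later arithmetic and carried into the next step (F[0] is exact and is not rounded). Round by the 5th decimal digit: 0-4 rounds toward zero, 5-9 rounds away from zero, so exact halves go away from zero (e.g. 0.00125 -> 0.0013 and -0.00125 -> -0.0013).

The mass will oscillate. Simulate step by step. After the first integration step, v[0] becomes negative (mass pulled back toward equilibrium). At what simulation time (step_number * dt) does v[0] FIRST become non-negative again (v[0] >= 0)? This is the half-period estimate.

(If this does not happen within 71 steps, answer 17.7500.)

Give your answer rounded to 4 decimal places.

Answer: 3.0000

Derivation:
Step 0: x=[5.4000] v=[0.0000]
Step 1: x=[5.2031] v=[-0.7875]
Step 2: x=[4.8237] v=[-1.5176]
Step 3: x=[4.2895] v=[-2.1370]
Step 4: x=[3.6394] v=[-2.6006]
Step 5: x=[2.9208] v=[-2.8746]
Step 6: x=[2.1861] v=[-2.9390]
Step 7: x=[1.4888] v=[-2.7891]
Step 8: x=[0.8799] v=[-2.4358]
Step 9: x=[0.4037] v=[-1.9049]
Step 10: x=[0.0949] v=[-1.2352]
Step 11: x=[-0.0240] v=[-0.4754]
Step 12: x=[0.0558] v=[0.3191]
First v>=0 after going negative at step 12, time=3.0000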